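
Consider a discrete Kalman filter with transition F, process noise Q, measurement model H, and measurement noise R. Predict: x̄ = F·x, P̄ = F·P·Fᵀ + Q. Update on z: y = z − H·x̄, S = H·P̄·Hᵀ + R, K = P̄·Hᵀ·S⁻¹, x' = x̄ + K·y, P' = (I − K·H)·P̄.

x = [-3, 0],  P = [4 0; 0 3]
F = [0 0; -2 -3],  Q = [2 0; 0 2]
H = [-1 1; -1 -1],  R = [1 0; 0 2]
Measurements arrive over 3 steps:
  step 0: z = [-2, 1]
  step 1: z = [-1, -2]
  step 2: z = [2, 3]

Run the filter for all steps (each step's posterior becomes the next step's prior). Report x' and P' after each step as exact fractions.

step 0: x̄ = F·x = [0, 6]
step 0: P̄ = F·P·Fᵀ + Q = [2 0; 0 45]
step 0: y = z − H·x̄ = [-8, 7]
step 0: S = H·P̄·Hᵀ + R = [48 -43; -43 49]
step 0: K = P̄·Hᵀ·S⁻¹ = [-184/503 -182/503; 270/503 -225/503]
step 0: x' = x̄ + K·y = [198/503, -717/503]
step 0: P' = (I − K·H)·P̄ = [274/503 90/503; 90/503 360/503]
step 1: x̄ = F·x = [0, 1755/503]
step 1: P̄ = F·P·Fᵀ + Q = [2 0; 0 6422/503]
step 1: y = z − H·x̄ = [-2258/503, 749/503]
step 1: S = H·P̄·Hᵀ + R = [7931/503 -5416/503; -5416/503 8434/503]
step 1: K = P̄·Hᵀ·S⁻¹ = [-13850/37333 -13347/37333; 19266/37333 -16055/37333]
step 1: x' = x̄ + K·y = [42299/37333, 19864/37333]
step 1: P' = (I − K·H)·P̄ = [20272/37333 6422/37333; 6422/37333 25688/37333]
step 2: x̄ = F·x = [0, -144190/37333]
step 2: P̄ = F·P·Fᵀ + Q = [2 0; 0 464010/37333]
step 2: y = z − H·x̄ = [218856/37333, -32191/37333]
step 2: S = H·P̄·Hᵀ + R = [576009/37333 -389344/37333; -389344/37333 613342/37333]
step 2: K = P̄·Hᵀ·S⁻¹ = [-1002686/2701387 -965353/2701387; 1392030/2701387 -1160025/2701387]
step 2: x' = x̄ + K·y = [-5045621/2701387, -1272775/2701387]
step 2: P' = (I − K·H)·P̄ = [1466696/2701387 464010/2701387; 464010/2701387 1856040/2701387]

step 0: x' = [198/503, -717/503], P' = [274/503 90/503; 90/503 360/503]
step 1: x' = [42299/37333, 19864/37333], P' = [20272/37333 6422/37333; 6422/37333 25688/37333]
step 2: x' = [-5045621/2701387, -1272775/2701387], P' = [1466696/2701387 464010/2701387; 464010/2701387 1856040/2701387]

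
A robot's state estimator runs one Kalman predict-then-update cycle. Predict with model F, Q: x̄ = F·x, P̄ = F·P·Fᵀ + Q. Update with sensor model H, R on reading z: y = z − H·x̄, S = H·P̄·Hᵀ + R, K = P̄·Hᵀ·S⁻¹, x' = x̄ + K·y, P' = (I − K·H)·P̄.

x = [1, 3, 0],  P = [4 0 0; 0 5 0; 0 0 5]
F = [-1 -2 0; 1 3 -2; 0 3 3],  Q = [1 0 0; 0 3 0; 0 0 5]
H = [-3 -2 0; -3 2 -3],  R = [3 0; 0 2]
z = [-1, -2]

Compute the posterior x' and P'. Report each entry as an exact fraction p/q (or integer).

x' = [-45427/11043, 119768/18405, 33467/3681]
P' = [168971/11043 -82457/3681 -110965/3681; -82457/3681 205408/6135 54703/1227; -110965/3681 54703/1227 73505/1227]

x̄ = F·x = [-7, 10, 9]
P̄ = F·P·Fᵀ + Q = [25 -34 -30; -34 72 15; -30 15 95]
y = z − H·x̄ = [-2, -16]
S = H·P̄·Hᵀ + R = [108 -243; -243 1058]
K = P̄·Hᵀ·S⁻¹ = [-4057/11043 -55/409; 1469/18405 426/2045; 1559/3681 -24/409]
x' = x̄ + K·y = [-45427/11043, 119768/18405, 33467/3681]
P' = (I − K·H)·P̄ = [168971/11043 -82457/3681 -110965/3681; -82457/3681 205408/6135 54703/1227; -110965/3681 54703/1227 73505/1227]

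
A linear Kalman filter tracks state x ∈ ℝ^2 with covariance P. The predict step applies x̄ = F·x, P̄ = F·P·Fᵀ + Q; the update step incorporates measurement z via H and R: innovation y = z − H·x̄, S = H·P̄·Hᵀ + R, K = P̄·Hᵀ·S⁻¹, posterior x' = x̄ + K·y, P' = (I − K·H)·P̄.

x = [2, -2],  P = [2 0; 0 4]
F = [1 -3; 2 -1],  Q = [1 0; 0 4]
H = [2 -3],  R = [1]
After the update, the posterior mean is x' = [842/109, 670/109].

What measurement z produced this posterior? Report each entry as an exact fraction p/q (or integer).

x̄ = F·x = [8, 6]
P̄ = F·P·Fᵀ + Q = [39 16; 16 16]
S = H·P̄·Hᵀ + R = [109]
K = P̄·Hᵀ·S⁻¹ = [30/109; -16/109]
x' − x̄ = [-30/109, 16/109] = K·y
y = (KᵀK)⁻¹·Kᵀ·(x' − x̄) = [-1]
z = y + H·x̄ = [-1] + [-2] = [-3]

z = [-3]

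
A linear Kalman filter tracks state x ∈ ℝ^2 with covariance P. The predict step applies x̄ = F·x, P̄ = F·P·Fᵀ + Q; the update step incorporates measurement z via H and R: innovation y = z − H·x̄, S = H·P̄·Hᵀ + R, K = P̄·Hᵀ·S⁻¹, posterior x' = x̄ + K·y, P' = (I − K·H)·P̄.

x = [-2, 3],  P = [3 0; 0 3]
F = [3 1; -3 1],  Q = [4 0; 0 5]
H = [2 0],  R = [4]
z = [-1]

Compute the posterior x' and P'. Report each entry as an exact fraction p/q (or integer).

x̄ = F·x = [-3, 9]
P̄ = F·P·Fᵀ + Q = [34 -24; -24 35]
y = z − H·x̄ = [5]
S = H·P̄·Hᵀ + R = [140]
K = P̄·Hᵀ·S⁻¹ = [17/35; -12/35]
x' = x̄ + K·y = [-4/7, 51/7]
P' = (I − K·H)·P̄ = [34/35 -24/35; -24/35 649/35]

x' = [-4/7, 51/7]
P' = [34/35 -24/35; -24/35 649/35]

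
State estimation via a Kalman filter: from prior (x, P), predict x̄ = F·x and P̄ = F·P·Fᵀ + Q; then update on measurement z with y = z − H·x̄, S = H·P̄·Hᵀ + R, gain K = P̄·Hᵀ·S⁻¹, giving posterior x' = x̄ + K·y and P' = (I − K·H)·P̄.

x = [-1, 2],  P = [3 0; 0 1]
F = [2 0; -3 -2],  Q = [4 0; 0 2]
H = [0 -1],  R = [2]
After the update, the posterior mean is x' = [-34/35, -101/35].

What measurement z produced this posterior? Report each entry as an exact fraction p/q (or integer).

z = [3]

x̄ = F·x = [-2, -1]
P̄ = F·P·Fᵀ + Q = [16 -18; -18 33]
S = H·P̄·Hᵀ + R = [35]
K = P̄·Hᵀ·S⁻¹ = [18/35; -33/35]
x' − x̄ = [36/35, -66/35] = K·y
y = (KᵀK)⁻¹·Kᵀ·(x' − x̄) = [2]
z = y + H·x̄ = [2] + [1] = [3]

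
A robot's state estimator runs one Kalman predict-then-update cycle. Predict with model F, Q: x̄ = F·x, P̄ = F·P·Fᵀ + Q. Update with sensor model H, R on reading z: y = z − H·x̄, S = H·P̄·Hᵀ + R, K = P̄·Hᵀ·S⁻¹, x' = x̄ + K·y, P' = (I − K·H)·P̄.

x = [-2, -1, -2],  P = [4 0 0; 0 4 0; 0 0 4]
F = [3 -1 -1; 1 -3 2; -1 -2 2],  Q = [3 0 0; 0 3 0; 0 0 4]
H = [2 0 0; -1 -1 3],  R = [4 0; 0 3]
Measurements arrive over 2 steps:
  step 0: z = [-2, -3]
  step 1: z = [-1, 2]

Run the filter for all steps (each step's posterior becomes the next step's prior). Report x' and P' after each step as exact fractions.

step 0: x' = [-2386/2445, -10853/2445, -452/163], P' = [2326/2445 2993/2445 116/163; 2993/2445 61519/2445 1504/163; 116/163 1504/163 616/163]
step 1: x' = [-4101730/10229029, -5837147/20458058, 8976589/20458058], P' = [10017150/10229029 15230547/10229029 8410149/10229029; 15230547/10229029 187697679/10229029 70492356/10229029; 8410149/10229029 70492356/10229029 30540271/10229029]

step 0: x̄ = F·x = [-3, -3, 0]
step 0: P̄ = F·P·Fᵀ + Q = [47 16 -12; 16 59 36; -12 36 40]
step 0: y = z − H·x̄ = [4, -9]
step 0: S = H·P̄·Hᵀ + R = [192 -198; -198 357]
step 0: K = P̄·Hᵀ·S⁻¹ = [1163/2445 -11/815; 2993/4890 352/815; 58/163 76/163]
step 0: x' = x̄ + K·y = [-2386/2445, -10853/2445, -452/163]
step 0: P' = (I − K·H)·P̄ = [2326/2445 2993/2445 116/163; 2993/2445 61519/2445 1504/163; 116/163 1504/163 616/163]
step 1: x̄ = F·x = [2095/489, 16613/2445, 10532/2445]
step 1: P̄ = F·P·Fᵀ + Q = [23150/489 34877/489 18959/489; 34877/489 318574/2445 181141/2445; 18959/489 181141/2445 119674/2445]
step 1: y = z − H·x̄ = [-4679/489, 382/2445]
step 1: S = H·P̄·Hᵀ + R = [94556/489 -2300/489; -2300/489 211879/2445]
step 1: K = P̄·Hᵀ·S⁻¹ = [5008575/10229029 -5750/10229029; 15230547/20458058 2849614/10229029; 8410149/20458058 4239436/10229029]
step 1: x' = x̄ + K·y = [-4101730/10229029, -5837147/20458058, 8976589/20458058]
step 1: P' = (I − K·H)·P̄ = [10017150/10229029 15230547/10229029 8410149/10229029; 15230547/10229029 187697679/10229029 70492356/10229029; 8410149/10229029 70492356/10229029 30540271/10229029]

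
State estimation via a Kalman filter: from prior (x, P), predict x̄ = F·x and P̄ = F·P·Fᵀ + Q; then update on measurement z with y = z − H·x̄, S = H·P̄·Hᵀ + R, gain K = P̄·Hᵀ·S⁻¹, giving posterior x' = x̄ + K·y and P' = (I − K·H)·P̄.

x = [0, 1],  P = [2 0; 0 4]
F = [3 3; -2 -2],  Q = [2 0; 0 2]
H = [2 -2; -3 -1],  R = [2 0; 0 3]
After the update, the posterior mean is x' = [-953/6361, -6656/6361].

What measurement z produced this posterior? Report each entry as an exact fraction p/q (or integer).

x̄ = F·x = [3, -2]
P̄ = F·P·Fᵀ + Q = [56 -36; -36 26]
S = H·P̄·Hᵀ + R = [618 -428; -428 317]
K = P̄·Hᵀ·S⁻¹ = [916/6361 -1412/6361; -2106/6361 -1198/6361]
x' − x̄ = [-20036/6361, 6066/6361] = K·y
y = (KᵀK)⁻¹·Kᵀ·(x' − x̄) = [-8, 9]
z = y + H·x̄ = [-8, 9] + [10, -7] = [2, 2]

z = [2, 2]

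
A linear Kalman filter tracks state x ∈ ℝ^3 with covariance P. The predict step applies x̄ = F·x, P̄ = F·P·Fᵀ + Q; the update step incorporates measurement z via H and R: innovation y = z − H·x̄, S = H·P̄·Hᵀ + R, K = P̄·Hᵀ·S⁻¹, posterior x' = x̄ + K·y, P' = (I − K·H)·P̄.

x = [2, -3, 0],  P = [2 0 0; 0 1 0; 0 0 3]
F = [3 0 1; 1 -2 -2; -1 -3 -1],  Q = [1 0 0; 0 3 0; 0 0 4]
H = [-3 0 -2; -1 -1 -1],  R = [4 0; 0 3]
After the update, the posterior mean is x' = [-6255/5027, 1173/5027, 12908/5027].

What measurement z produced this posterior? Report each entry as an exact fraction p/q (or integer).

x̄ = F·x = [6, 8, 7]
P̄ = F·P·Fᵀ + Q = [22 0 -9; 0 21 10; -9 10 18]
S = H·P̄·Hᵀ + R = [166 77; 77 66]
K = P̄·Hᵀ·S⁻¹ = [-197/457 1538/5027; 97/457 -3606/5027; 79/457 -2461/5027]
x' − x̄ = [-36417/5027, -39043/5027, -22281/5027] = K·y
y = (KᵀK)⁻¹·Kᵀ·(x' − x̄) = [31, 20]
z = y + H·x̄ = [31, 20] + [-32, -21] = [-1, -1]

z = [-1, -1]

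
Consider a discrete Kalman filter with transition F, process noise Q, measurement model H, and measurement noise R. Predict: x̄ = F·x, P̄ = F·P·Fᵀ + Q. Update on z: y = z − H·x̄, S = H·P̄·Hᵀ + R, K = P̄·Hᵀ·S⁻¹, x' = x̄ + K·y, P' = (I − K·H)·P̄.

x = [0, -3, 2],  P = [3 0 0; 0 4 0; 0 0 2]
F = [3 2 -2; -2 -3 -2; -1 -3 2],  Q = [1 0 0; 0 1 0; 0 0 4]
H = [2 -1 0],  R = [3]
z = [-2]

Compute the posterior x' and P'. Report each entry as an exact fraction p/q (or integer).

x̄ = F·x = [-10, 5, 13]
P̄ = F·P·Fᵀ + Q = [52 -34 -41; -34 57 34; -41 34 51]
y = z − H·x̄ = [23]
S = H·P̄·Hᵀ + R = [404]
K = P̄·Hᵀ·S⁻¹ = [69/202; -125/404; -29/101]
x' = x̄ + K·y = [-433/202, -855/404, 646/101]
P' = (I − K·H)·P̄ = [491/101 1757/202 -139/101; 1757/202 7403/404 -191/101; -139/101 -191/101 1787/101]

x' = [-433/202, -855/404, 646/101]
P' = [491/101 1757/202 -139/101; 1757/202 7403/404 -191/101; -139/101 -191/101 1787/101]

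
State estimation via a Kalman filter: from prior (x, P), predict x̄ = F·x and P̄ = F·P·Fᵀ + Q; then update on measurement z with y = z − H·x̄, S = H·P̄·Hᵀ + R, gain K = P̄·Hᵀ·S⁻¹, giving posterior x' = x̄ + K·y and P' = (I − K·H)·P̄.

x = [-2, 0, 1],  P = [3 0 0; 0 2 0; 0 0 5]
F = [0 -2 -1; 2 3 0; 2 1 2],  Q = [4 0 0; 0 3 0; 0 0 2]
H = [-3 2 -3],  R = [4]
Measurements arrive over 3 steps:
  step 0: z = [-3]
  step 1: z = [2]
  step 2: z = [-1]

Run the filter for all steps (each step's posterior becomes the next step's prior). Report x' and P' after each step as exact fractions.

step 0: x' = [-157/289, -1348/289, -458/289], P' = [3824/289 -1884/289 -5036/289; -1884/289 7233/289 6642/289; -5036/289 6642/289 9504/289]
step 1: x' = [-520086/118553, -140672/118553, 352168/118553], P' = [10974656/355659 7704808/355659 -1882624/118553; 7704808/355659 14098883/355659 507234/118553; -1882624/118553 507234/118553 2171496/118553]
step 2: x' = [-2697618676/842115209, -5953447885/842115209, -985986203/842115209], P' = [26228795560/842115209 26487649712/842115209 -8272301144/842115209; 26487649712/842115209 52523575865/842115209 7925994490/842115209; -8272301144/842115209 7925994490/842115209 13230495312/842115209]

step 0: x̄ = F·x = [-1, -4, -2]
step 0: P̄ = F·P·Fᵀ + Q = [17 -12 -14; -12 33 18; -14 18 36]
step 0: y = z − H·x̄ = [-4]
step 0: S = H·P̄·Hᵀ + R = [289]
step 0: K = P̄·Hᵀ·S⁻¹ = [-33/289; 48/289; -30/289]
step 0: x' = x̄ + K·y = [-157/289, -1348/289, -458/289]
step 0: P' = (I − K·H)·P̄ = [3824/289 -1884/289 -5036/289; -1884/289 7233/289 6642/289; -5036/289 6642/289 9504/289]
step 1: x̄ = F·x = [3154/289, -4358/289, -2578/289]
step 1: P̄ = F·P·Fᵀ + Q = [66160/289 -45716/289 -49076/289; -45716/289 58652/289 41631/289; -49076/289 41631/289 39867/289]
step 1: y = z − H·x̄ = [11022/289]
step 1: S = H·P̄·Hᵀ + R = [355659/289]
step 1: K = P̄·Hᵀ·S⁻¹ = [-142684/355659; 129559/355659; 36963/118553]
step 1: x' = x̄ + K·y = [-520086/118553, -140672/118553, 352168/118553]
step 1: P' = (I − K·H)·P̄ = [10974656/355659 7704808/355659 -1882624/118553; 7704808/355659 14098883/355659 507234/118553; -1882624/118553 507234/118553 2171496/118553]
step 2: x̄ = F·x = [-70824/118553, -14196/1151, -476508/118553]
step 2: P̄ = F·P·Fᵀ + Q = [70419464/355659 -1055164/3453 -68358740/355659; -1055164/3453 2566148/3453 1304587/3453; -68358740/355659 1304587/3453 76489841/355659]
step 2: y = z − H·x̄ = [1163827/118553]
step 2: S = H·P̄·Hᵀ + R = [842115209/355659]
step 2: K = P̄·Hᵀ·S⁻¹ = [-223545956/842115209; 451554781/842115209; 244351619/842115209]
step 2: x' = x̄ + K·y = [-2697618676/842115209, -5953447885/842115209, -985986203/842115209]
step 2: P' = (I − K·H)·P̄ = [26228795560/842115209 26487649712/842115209 -8272301144/842115209; 26487649712/842115209 52523575865/842115209 7925994490/842115209; -8272301144/842115209 7925994490/842115209 13230495312/842115209]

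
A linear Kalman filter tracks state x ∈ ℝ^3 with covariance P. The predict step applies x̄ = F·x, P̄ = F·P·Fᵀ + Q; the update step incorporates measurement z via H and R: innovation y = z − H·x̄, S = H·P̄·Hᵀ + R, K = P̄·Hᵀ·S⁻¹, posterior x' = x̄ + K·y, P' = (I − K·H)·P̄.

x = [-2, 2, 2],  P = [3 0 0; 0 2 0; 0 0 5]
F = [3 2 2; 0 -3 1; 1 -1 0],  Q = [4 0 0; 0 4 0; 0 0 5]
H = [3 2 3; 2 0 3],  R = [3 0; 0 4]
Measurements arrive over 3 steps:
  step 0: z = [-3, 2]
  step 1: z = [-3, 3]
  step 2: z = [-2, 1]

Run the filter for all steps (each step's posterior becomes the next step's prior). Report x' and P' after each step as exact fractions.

step 0: x̄ = F·x = [2, -4, -4]
step 0: P̄ = F·P·Fᵀ + Q = [59 -2 5; -2 27 6; 5 6 10]
step 0: y = z − H·x̄ = [11, 10]
step 0: S = H·P̄·Hᵀ + R = [870 547; 547 390]
step 0: K = P̄·Hᵀ·S⁻¹ = [569/40091 12874/40091; 18082/40091 -23922/40091; 350/40091 3621/40091]
step 0: x' = x̄ + K·y = [215181/40091, -200682/40091, -120304/40091]
step 0: P' = (I − K·H)·P̄ = [546155/40091 -297972/40091 -346938/40091; -297972/40091 223953/40091 166752/40091; -346938/40091 166752/40091 236120/40091]
step 1: x̄ = F·x = [3571/40091, 481742/40091, 415863/40091]
step 1: P̄ = F·P·Fᵀ + Q = [511147/40091 102448/40091 461151/40091; 102448/40091 1411549/40091 1052085/40091; 461151/40091 1052085/40091 1566507/40091]
step 1: y = z − H·x̄ = [-2342059/40091, -1134458/40091]
step 1: S = H·P̄·Hᵀ + R = [46620469/40091 30805012/40091; 30805012/40091 21837327/40091]
step 1: K = P̄·Hᵀ·S⁻¹ = [-21157282/246288487 56978499/246288487; 841694177/1724019409 -131712285/246288487; 19972476/246288487 35230407/246288487]
step 1: x' = x̄ + K·y = [-354409097/246288487, -2364881805/1724019409, 391063701/246288487]
step 1: P' = (I − K·H)·P̄ = [1368445776/246288487 -829915809/246288487 -836325852/246288487; -829915809/246288487 6011218587/1724019409 377660826/246288487; -836325852/246288487 377660826/246288487 604524444/246288487]
step 2: x̄ = F·x = [-6697462833/1724019409, 9832091322/1724019409, -115981874/1724019409]
step 2: P̄ = F·P·Fᵀ + Q = [15264427036/1724019409 -3456619359/1724019409 5528521293/1724019409; -3456619359/1724019409 49366961335/1724019409 26963981004/1724019409; 5528521293/1724019409 26963981004/1724019409 35829257390/1724019409]
step 2: y = z − H·x̄ = [-2671887341/1724019409, 15466890697/1724019409]
step 2: S = H·P̄·Hᵀ + R = [1044084786415/1724019409 644935106709/1724019409; 644935106709/1724019409 456759357806/1724019409]
step 2: K = P̄·Hᵀ·S⁻¹ = [-2929959745605/35355869170601 7783978669616/35355869170601; 17167905207976/35355869170601 -18514351687215/35355869170601; 401888567526/5050838452943 743408223129/5050838452943]
step 2: x' = x̄ + K·y = [-62976176200264/35355869170601, 8927957484139/35355869170601, 5706784386485/5050838452943]
step 2: P' = (I − K·H)·P̄ = [194581019662285/35355869170601 -117253406788782/35355869170601 -17048863078386/5050838452943; -117253406788782/35355869170601 121407264580785/35355869170601 7640447944224/5050838452943; -17048863078386/5050838452943 7640447944224/5050838452943 12357119683096/5050838452943]

step 0: x' = [215181/40091, -200682/40091, -120304/40091], P' = [546155/40091 -297972/40091 -346938/40091; -297972/40091 223953/40091 166752/40091; -346938/40091 166752/40091 236120/40091]
step 1: x' = [-354409097/246288487, -2364881805/1724019409, 391063701/246288487], P' = [1368445776/246288487 -829915809/246288487 -836325852/246288487; -829915809/246288487 6011218587/1724019409 377660826/246288487; -836325852/246288487 377660826/246288487 604524444/246288487]
step 2: x' = [-62976176200264/35355869170601, 8927957484139/35355869170601, 5706784386485/5050838452943], P' = [194581019662285/35355869170601 -117253406788782/35355869170601 -17048863078386/5050838452943; -117253406788782/35355869170601 121407264580785/35355869170601 7640447944224/5050838452943; -17048863078386/5050838452943 7640447944224/5050838452943 12357119683096/5050838452943]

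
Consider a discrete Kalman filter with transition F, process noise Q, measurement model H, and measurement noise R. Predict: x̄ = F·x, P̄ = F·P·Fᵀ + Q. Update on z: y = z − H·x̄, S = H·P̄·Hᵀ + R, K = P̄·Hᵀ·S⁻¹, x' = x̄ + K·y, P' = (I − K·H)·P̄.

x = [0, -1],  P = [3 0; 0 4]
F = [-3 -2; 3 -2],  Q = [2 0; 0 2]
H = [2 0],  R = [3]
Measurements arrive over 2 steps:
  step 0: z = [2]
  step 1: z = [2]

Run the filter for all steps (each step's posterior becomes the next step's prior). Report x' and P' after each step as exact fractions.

step 0: x' = [62/61, 410/183], P' = [45/61 -11/61; -11/61 7751/183]
step 1: x' = [124622/129305, 831282/129305], P' = [96567/129305 89367/129305; 89367/129305 3907487/129305]

step 0: x̄ = F·x = [2, 2]
step 0: P̄ = F·P·Fᵀ + Q = [45 -11; -11 45]
step 0: y = z − H·x̄ = [-2]
step 0: S = H·P̄·Hᵀ + R = [183]
step 0: K = P̄·Hᵀ·S⁻¹ = [30/61; -22/183]
step 0: x' = x̄ + K·y = [62/61, 410/183]
step 0: P' = (I − K·H)·P̄ = [45/61 -11/61; -11/61 7751/183]
step 1: x̄ = F·x = [-1378/183, -262/183]
step 1: P̄ = F·P·Fᵀ + Q = [32189/183 29789/183; 29789/183 32981/183]
step 1: y = z − H·x̄ = [3122/183]
step 1: S = H·P̄·Hᵀ + R = [129305/183]
step 1: K = P̄·Hᵀ·S⁻¹ = [64378/129305; 59578/129305]
step 1: x' = x̄ + K·y = [124622/129305, 831282/129305]
step 1: P' = (I − K·H)·P̄ = [96567/129305 89367/129305; 89367/129305 3907487/129305]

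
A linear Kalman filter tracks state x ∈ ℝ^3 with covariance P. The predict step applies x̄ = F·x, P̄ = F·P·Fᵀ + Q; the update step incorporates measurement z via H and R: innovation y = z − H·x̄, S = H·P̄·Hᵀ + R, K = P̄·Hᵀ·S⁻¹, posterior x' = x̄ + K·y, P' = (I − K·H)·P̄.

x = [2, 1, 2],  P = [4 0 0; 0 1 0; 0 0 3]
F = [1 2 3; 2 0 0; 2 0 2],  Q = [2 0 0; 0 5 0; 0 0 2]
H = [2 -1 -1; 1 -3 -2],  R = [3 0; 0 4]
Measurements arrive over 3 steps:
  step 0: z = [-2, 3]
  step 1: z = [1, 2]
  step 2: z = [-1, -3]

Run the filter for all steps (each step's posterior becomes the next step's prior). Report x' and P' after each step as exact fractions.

step 0: x̄ = F·x = [10, 4, 8]
step 0: P̄ = F·P·Fᵀ + Q = [37 8 26; 8 21 16; 26 16 30]
step 0: y = z − H·x̄ = [-10, 21]
step 0: S = H·P̄·Hᵀ + R = [98 91; 91 390]
step 0: K = P̄·Hᵀ·S⁻¹ = [1473/2303 -82/329; -3/329 -135/611; 754/2303 -1226/4277]
step 0: x' = x̄ + K·y = [-3754/2303, -2347/4277, -38730/29939]
step 0: P' = (I − K·H)·P̄ = [3905/2303 -83/329 3972/2303; -83/329 969/611 -8824/4277; 3972/2303 -8824/4277 135634/29939]
step 1: x̄ = F·x = [-197850/29939, -7508/2303, -175064/29939]
step 1: P̄ = F·P·Fᵀ + Q = [1059661/29939 29318/2303 1051138/29939; 29318/2303 27135/2303 31508/2303; 1051138/29939 31508/2303 1218562/29939]
step 1: y = z − H·x̄ = [1681/329, -8196/637]
step 1: S = H·P̄·Hᵀ + R = [1554/47 -61/7; -61/7 162816/637]
step 1: K = P̄·Hᵀ·S⁻¹ = [156559109/250742533 -66290944/250742533; -13062785/250742533 -49475491/250742533; 98395526/250742533 -82323706/250742533]
step 1: x' = x̄ + K·y = [-4153097/250742533, -247608425/250742533, 95786454/250742533]
step 1: P' = (I − K·H)·P̄ = [441732085/250742533 -120677825/250742533 534464668/250742533; -120677825/250742533 481558729/250742533 -683726024/250742533; 534464668/250742533 -683726024/250742533 1457468782/250742533]
step 2: x̄ = F·x = [-212010585/250742533, -8306194/250742533, 183266714/250742533]
step 2: P̄ = F·P·Fᵀ + Q = [10506035525/250742533 3607540878/250742533 10686378810/250742533; 3607540878/250742533 3020641005/250742533 3904787012/250742533; 10686378810/250742533 3904787012/250742533 12374005878/250742533]
step 2: y = z − H·x̄ = [348239157/250742533, -198602168/250742533]
step 2: S = H·P̄·Hᵀ + R = [8804911854/250742533 -4338739315/250742533; -4338739315/250742533 70657481850/250742533]
step 2: K = P̄·Hᵀ·S⁻¹ = [303564968161/481217313595 -645380977592/2406086567975; -29578264061/481217313595 -460756423673/2406086567975; 197885375898/481217313595 -816989313566/2406086567975]
step 2: x' = x̄ + K·y = [584760318802/2406086567975, 79843869713/2406086567975, 3779847794096/2406086567975]
step 2: P' = (I − K·H)·P̄ = [4321418549709/2406086567975 -1275782693929/2406086567975 5365145270932/2406086567975; -1275782693929/2406086567975 4783025854649/2406086567975 -6890917281592/2406086567975; 5365145270932/2406086567975 -6890917281592/2406086567975 14652927184986/2406086567975]

step 0: x' = [-3754/2303, -2347/4277, -38730/29939], P' = [3905/2303 -83/329 3972/2303; -83/329 969/611 -8824/4277; 3972/2303 -8824/4277 135634/29939]
step 1: x' = [-4153097/250742533, -247608425/250742533, 95786454/250742533], P' = [441732085/250742533 -120677825/250742533 534464668/250742533; -120677825/250742533 481558729/250742533 -683726024/250742533; 534464668/250742533 -683726024/250742533 1457468782/250742533]
step 2: x' = [584760318802/2406086567975, 79843869713/2406086567975, 3779847794096/2406086567975], P' = [4321418549709/2406086567975 -1275782693929/2406086567975 5365145270932/2406086567975; -1275782693929/2406086567975 4783025854649/2406086567975 -6890917281592/2406086567975; 5365145270932/2406086567975 -6890917281592/2406086567975 14652927184986/2406086567975]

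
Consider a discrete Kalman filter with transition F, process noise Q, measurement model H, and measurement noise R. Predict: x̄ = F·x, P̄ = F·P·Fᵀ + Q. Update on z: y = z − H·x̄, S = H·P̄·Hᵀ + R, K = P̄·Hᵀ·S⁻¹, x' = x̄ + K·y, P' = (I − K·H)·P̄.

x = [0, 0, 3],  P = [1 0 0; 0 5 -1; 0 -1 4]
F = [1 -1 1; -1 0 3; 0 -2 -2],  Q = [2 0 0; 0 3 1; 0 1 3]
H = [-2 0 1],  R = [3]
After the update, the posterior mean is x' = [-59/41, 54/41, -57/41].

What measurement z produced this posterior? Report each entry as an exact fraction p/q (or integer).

x̄ = F·x = [3, 9, -6]
P̄ = F·P·Fᵀ + Q = [14 14 2; 14 40 -17; 2 -17 31]
S = H·P̄·Hᵀ + R = [82]
K = P̄·Hᵀ·S⁻¹ = [-13/41; -45/82; 27/82]
x' − x̄ = [-182/41, -315/41, 189/41] = K·y
y = (KᵀK)⁻¹·Kᵀ·(x' − x̄) = [14]
z = y + H·x̄ = [14] + [-12] = [2]

z = [2]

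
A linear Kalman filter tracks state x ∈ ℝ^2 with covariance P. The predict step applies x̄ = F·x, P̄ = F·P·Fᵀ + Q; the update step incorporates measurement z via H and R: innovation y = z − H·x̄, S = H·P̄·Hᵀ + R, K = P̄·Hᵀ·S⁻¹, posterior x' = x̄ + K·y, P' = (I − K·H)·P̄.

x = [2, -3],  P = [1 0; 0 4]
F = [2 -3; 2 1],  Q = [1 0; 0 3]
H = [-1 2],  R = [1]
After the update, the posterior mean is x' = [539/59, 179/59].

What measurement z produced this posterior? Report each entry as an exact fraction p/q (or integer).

x̄ = F·x = [13, 1]
P̄ = F·P·Fᵀ + Q = [41 -8; -8 11]
S = H·P̄·Hᵀ + R = [118]
K = P̄·Hᵀ·S⁻¹ = [-57/118; 15/59]
x' − x̄ = [-228/59, 120/59] = K·y
y = (KᵀK)⁻¹·Kᵀ·(x' − x̄) = [8]
z = y + H·x̄ = [8] + [-11] = [-3]

z = [-3]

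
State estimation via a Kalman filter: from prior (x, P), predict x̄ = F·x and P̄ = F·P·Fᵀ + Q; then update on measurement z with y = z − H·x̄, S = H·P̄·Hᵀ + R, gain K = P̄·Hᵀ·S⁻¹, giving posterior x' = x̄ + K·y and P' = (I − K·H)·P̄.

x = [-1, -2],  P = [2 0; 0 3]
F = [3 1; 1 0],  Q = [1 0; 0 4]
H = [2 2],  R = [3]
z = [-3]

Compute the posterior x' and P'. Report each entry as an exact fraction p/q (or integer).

x̄ = F·x = [-5, -1]
P̄ = F·P·Fᵀ + Q = [22 6; 6 6]
y = z − H·x̄ = [9]
S = H·P̄·Hᵀ + R = [163]
K = P̄·Hᵀ·S⁻¹ = [56/163; 24/163]
x' = x̄ + K·y = [-311/163, 53/163]
P' = (I − K·H)·P̄ = [450/163 -366/163; -366/163 402/163]

x' = [-311/163, 53/163]
P' = [450/163 -366/163; -366/163 402/163]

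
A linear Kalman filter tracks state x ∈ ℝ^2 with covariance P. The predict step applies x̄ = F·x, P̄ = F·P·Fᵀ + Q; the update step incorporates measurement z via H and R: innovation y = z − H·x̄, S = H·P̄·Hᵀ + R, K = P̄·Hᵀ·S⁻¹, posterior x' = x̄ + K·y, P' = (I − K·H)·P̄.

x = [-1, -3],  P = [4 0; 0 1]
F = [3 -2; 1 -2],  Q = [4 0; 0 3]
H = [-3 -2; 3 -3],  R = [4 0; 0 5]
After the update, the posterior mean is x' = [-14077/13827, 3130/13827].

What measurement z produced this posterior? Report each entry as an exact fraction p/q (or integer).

z = [3, -3]

x̄ = F·x = [3, 5]
P̄ = F·P·Fᵀ + Q = [44 16; 16 11]
S = H·P̄·Hᵀ + R = [636 -282; -282 212]
K = P̄·Hᵀ·S⁻¹ = [-2770/13827 598/4609; -5305/27654 -850/4609]
x' − x̄ = [-55558/13827, -66005/13827] = K·y
y = (KᵀK)⁻¹·Kᵀ·(x' − x̄) = [22, 3]
z = y + H·x̄ = [22, 3] + [-19, -6] = [3, -3]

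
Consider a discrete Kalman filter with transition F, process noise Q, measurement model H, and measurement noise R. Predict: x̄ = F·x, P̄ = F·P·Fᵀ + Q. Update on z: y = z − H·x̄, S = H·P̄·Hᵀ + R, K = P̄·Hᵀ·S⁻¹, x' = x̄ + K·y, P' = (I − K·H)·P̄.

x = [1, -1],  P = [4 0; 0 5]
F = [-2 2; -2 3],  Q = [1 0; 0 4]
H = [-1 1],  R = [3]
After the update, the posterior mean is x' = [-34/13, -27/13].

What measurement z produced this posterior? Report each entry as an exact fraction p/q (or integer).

z = [1]

x̄ = F·x = [-4, -5]
P̄ = F·P·Fᵀ + Q = [37 46; 46 65]
S = H·P̄·Hᵀ + R = [13]
K = P̄·Hᵀ·S⁻¹ = [9/13; 19/13]
x' − x̄ = [18/13, 38/13] = K·y
y = (KᵀK)⁻¹·Kᵀ·(x' − x̄) = [2]
z = y + H·x̄ = [2] + [-1] = [1]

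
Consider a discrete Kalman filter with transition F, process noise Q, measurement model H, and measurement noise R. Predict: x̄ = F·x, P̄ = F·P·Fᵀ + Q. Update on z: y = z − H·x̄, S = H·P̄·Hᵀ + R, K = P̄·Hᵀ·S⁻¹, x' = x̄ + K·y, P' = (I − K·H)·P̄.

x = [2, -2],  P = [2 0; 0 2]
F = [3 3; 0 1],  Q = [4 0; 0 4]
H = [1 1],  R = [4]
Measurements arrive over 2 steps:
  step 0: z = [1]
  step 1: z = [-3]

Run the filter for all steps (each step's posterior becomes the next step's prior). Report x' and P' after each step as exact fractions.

step 0: x' = [69/31, -44/31], P' = [182/31 -90/31; -90/31 114/31]
step 1: x' = [-455/837, -1808/837], P' = [6736/837 -4256/837; -4256/837 4876/837]

step 0: x̄ = F·x = [0, -2]
step 0: P̄ = F·P·Fᵀ + Q = [40 6; 6 6]
step 0: y = z − H·x̄ = [3]
step 0: S = H·P̄·Hᵀ + R = [62]
step 0: K = P̄·Hᵀ·S⁻¹ = [23/31; 6/31]
step 0: x' = x̄ + K·y = [69/31, -44/31]
step 0: P' = (I − K·H)·P̄ = [182/31 -90/31; -90/31 114/31]
step 1: x̄ = F·x = [75/31, -44/31]
step 1: P̄ = F·P·Fᵀ + Q = [1168/31 72/31; 72/31 238/31]
step 1: y = z − H·x̄ = [-4]
step 1: S = H·P̄·Hᵀ + R = [54]
step 1: K = P̄·Hᵀ·S⁻¹ = [20/27; 5/27]
step 1: x' = x̄ + K·y = [-455/837, -1808/837]
step 1: P' = (I − K·H)·P̄ = [6736/837 -4256/837; -4256/837 4876/837]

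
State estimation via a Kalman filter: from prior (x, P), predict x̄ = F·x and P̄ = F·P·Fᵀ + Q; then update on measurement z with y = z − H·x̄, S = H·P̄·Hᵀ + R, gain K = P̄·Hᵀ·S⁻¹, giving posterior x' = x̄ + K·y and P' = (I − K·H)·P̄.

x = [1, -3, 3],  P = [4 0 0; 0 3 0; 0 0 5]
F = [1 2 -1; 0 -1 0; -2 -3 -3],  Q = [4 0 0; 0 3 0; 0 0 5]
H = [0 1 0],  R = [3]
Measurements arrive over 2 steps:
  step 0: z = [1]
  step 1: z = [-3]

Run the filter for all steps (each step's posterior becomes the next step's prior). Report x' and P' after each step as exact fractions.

step 0: x' = [-20/3, 5/3, -4], P' = [21 -2 -5; -2 2 3; -5 3 84]
step 1: x' = [1/2, -5/2, 37/2], P' = [855/8 3/8 1653/8; 3/8 15/8 33/8; 1653/8 33/8 6543/8]

step 0: x̄ = F·x = [-8, 3, -2]
step 0: P̄ = F·P·Fᵀ + Q = [25 -6 -11; -6 6 9; -11 9 93]
step 0: y = z − H·x̄ = [-2]
step 0: S = H·P̄·Hᵀ + R = [9]
step 0: K = P̄·Hᵀ·S⁻¹ = [-2/3; 2/3; 1]
step 0: x' = x̄ + K·y = [-20/3, 5/3, -4]
step 0: P' = (I − K·H)·P̄ = [21 -2 -5; -2 2 3; -5 3 84]
step 1: x̄ = F·x = [2/3, -5/3, 61/3]
step 1: P̄ = F·P·Fᵀ + Q = [107 1 208; 1 5 11; 208 11 833]
step 1: y = z − H·x̄ = [-4/3]
step 1: S = H·P̄·Hᵀ + R = [8]
step 1: K = P̄·Hᵀ·S⁻¹ = [1/8; 5/8; 11/8]
step 1: x' = x̄ + K·y = [1/2, -5/2, 37/2]
step 1: P' = (I − K·H)·P̄ = [855/8 3/8 1653/8; 3/8 15/8 33/8; 1653/8 33/8 6543/8]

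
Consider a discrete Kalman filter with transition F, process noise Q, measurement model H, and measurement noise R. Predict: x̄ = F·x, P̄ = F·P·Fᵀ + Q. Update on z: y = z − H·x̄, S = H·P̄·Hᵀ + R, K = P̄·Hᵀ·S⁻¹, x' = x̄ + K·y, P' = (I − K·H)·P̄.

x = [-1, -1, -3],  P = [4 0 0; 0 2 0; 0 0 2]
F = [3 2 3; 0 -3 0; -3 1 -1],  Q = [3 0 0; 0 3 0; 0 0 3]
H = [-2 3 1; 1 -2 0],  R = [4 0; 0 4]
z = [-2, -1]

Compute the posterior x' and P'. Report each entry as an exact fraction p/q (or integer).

x̄ = F·x = [-14, 3, 5]
P̄ = F·P·Fᵀ + Q = [65 -12 -38; -12 21 -6; -38 -6 43]
y = z − H·x̄ = [-44, 19]
S = H·P̄·Hᵀ + R = [756 -366; -366 201]
K = P̄·Hᵀ·S⁻¹ = [-281/600 -41/100; -387/2000 -621/1000; 719/1200 577/600]
x' = x̄ + K·y = [-71/60, -57/200, -371/120]
P' = (I − K·H)·P̄ = [119/20 759/200 -163/120; 759/200 6279/2000 -1041/400; -163/120 -1041/400 599/80]

x' = [-71/60, -57/200, -371/120]
P' = [119/20 759/200 -163/120; 759/200 6279/2000 -1041/400; -163/120 -1041/400 599/80]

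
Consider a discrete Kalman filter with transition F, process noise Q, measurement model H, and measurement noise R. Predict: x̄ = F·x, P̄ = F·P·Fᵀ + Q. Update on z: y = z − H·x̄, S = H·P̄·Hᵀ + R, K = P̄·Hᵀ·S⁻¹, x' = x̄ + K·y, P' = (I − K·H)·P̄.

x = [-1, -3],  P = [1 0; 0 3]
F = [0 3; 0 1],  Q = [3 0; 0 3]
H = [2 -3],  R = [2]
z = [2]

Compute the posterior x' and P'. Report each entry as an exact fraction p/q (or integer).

x̄ = F·x = [-9, -3]
P̄ = F·P·Fᵀ + Q = [30 9; 9 6]
y = z − H·x̄ = [11]
S = H·P̄·Hᵀ + R = [68]
K = P̄·Hᵀ·S⁻¹ = [33/68; 0]
x' = x̄ + K·y = [-249/68, -3]
P' = (I − K·H)·P̄ = [951/68 9; 9 6]

x' = [-249/68, -3]
P' = [951/68 9; 9 6]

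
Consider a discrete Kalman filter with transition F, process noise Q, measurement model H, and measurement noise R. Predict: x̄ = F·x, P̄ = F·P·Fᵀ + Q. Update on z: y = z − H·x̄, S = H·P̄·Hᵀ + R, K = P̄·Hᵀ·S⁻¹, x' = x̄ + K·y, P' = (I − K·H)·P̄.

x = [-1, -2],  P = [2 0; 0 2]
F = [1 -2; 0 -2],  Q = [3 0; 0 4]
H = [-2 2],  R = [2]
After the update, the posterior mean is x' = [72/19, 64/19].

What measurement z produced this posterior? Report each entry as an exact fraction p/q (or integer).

z = [-1]

x̄ = F·x = [3, 4]
P̄ = F·P·Fᵀ + Q = [13 8; 8 12]
S = H·P̄·Hᵀ + R = [38]
K = P̄·Hᵀ·S⁻¹ = [-5/19; 4/19]
x' − x̄ = [15/19, -12/19] = K·y
y = (KᵀK)⁻¹·Kᵀ·(x' − x̄) = [-3]
z = y + H·x̄ = [-3] + [2] = [-1]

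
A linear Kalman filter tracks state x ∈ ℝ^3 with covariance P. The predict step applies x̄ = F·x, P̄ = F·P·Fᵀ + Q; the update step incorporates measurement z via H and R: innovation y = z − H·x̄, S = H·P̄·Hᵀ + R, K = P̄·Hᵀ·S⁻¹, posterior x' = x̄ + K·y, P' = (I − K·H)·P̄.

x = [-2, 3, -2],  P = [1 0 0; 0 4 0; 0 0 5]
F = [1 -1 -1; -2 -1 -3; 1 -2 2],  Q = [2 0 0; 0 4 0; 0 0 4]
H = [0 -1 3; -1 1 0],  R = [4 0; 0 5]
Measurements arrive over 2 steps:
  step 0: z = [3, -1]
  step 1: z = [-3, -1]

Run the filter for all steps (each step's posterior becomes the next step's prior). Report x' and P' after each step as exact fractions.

step 0: x' = [-17519/3693, -57136/11079, -8821/11079], P' = [13822/1231 42616/3693 14092/3693; 42616/3693 172343/11079 56381/11079; 14092/3693 56381/11079 23291/11079]
step 1: x' = [-121720261/87115651, -18089931/12445093, -116063992/87115651], P' = [694280834/87115651 109451912/12445093 264777252/87115651; 109451912/12445093 178141452/12445093 60049356/12445093; 264777252/87115651 60049356/12445093 178756664/87115651]

step 0: x̄ = F·x = [-3, 7, -12]
step 0: P̄ = F·P·Fᵀ + Q = [12 17 -1; 17 57 -24; -1 -24 41]
step 0: y = z − H·x̄ = [46, -11]
step 0: S = H·P̄·Hᵀ + R = [574 -109; -109 40]
step 0: K = P̄·Hᵀ·S⁻¹ = [-85/3693 230/3693; -800/11079 8899/11079; 3373/11079 2821/11079]
step 0: x' = x̄ + K·y = [-17519/3693, -57136/11079, -8821/11079]
step 0: P' = (I − K·H)·P̄ = [13822/1231 42616/3693 14092/3693; 42616/3693 172343/11079 56381/11079; 14092/3693 56381/11079 23291/11079]
step 1: x̄ = F·x = [13400/11079, 188713/11079, 4897/1231]
step 1: P̄ = F·P·Fᵀ + Q = [114704/11079 304516/11079 9026/1231; 304516/11079 2280860/11079 29920/1231; 9026/1231 29920/1231 17546/1231]
step 1: y = z − H·x̄ = [23257/11079, -186392/11079]
step 1: S = H·P̄·Hᵀ + R = [2130722/11079 -1412206/11079; -1412206/11079 1841927/11079]
step 1: K = P̄·Hᵀ·S⁻¹ = [7042093/87115651 14376510/87115651; 501654/12445093 13737908/12445093; 28981125/87115651 31113648/87115651]
step 1: x' = x̄ + K·y = [-121720261/87115651, -18089931/12445093, -116063992/87115651]
step 1: P' = (I − K·H)·P̄ = [694280834/87115651 109451912/12445093 264777252/87115651; 109451912/12445093 178141452/12445093 60049356/12445093; 264777252/87115651 60049356/12445093 178756664/87115651]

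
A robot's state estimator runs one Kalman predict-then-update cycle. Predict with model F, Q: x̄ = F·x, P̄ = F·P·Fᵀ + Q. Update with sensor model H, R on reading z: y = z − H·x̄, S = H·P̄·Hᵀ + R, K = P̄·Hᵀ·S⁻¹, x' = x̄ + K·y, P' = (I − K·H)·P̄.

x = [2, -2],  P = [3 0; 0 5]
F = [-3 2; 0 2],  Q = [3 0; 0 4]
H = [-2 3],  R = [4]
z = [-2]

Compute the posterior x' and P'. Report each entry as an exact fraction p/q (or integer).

x̄ = F·x = [-10, -4]
P̄ = F·P·Fᵀ + Q = [50 20; 20 24]
y = z − H·x̄ = [-10]
S = H·P̄·Hᵀ + R = [180]
K = P̄·Hᵀ·S⁻¹ = [-2/9; 8/45]
x' = x̄ + K·y = [-70/9, -52/9]
P' = (I − K·H)·P̄ = [370/9 244/9; 244/9 824/45]

x' = [-70/9, -52/9]
P' = [370/9 244/9; 244/9 824/45]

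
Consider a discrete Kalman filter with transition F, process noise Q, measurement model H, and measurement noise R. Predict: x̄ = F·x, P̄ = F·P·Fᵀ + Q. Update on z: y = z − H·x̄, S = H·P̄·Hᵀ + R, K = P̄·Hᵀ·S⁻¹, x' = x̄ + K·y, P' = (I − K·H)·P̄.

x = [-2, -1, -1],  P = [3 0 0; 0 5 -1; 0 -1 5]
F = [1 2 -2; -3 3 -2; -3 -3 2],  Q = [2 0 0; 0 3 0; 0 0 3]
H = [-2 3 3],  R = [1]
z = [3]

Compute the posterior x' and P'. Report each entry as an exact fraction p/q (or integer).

x̄ = F·x = [-2, 5, 7]
P̄ = F·P·Fᵀ + Q = [53 51 -69; 51 107 -50; -69 -50 107]
y = z − H·x̄ = [-37]
S = H·P̄·Hᵀ + R = [1455]
K = P̄·Hᵀ·S⁻¹ = [-32/291; 23/485; 103/485]
x' = x̄ + K·y = [602/291, 1574/485, -416/485]
P' = (I − K·H)·P̄ = [10303/291 5683/97 -3397/97; 5683/97 50308/485 -31357/485; -3397/97 -31357/485 20068/485]

x' = [602/291, 1574/485, -416/485]
P' = [10303/291 5683/97 -3397/97; 5683/97 50308/485 -31357/485; -3397/97 -31357/485 20068/485]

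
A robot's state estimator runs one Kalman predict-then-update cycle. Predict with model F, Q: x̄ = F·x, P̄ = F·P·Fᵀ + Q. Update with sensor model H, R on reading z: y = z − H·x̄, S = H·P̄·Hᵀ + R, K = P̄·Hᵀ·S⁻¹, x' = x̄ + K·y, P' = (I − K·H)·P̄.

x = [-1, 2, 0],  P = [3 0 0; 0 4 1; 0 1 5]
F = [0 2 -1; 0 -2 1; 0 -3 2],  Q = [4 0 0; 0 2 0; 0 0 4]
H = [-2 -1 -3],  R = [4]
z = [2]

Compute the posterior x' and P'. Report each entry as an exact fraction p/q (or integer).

x̄ = F·x = [4, -4, -6]
P̄ = F·P·Fᵀ + Q = [21 -17 -27; -17 19 27; -27 27 48]
y = z − H·x̄ = [-12]
S = H·P̄·Hᵀ + R = [309]
K = P̄·Hᵀ·S⁻¹ = [56/309; -22/103; -39/103]
x' = x̄ + K·y = [188/103, -148/103, -150/103]
P' = (I − K·H)·P̄ = [3353/309 -519/103 -597/103; -519/103 505/103 207/103; -597/103 207/103 381/103]

x' = [188/103, -148/103, -150/103]
P' = [3353/309 -519/103 -597/103; -519/103 505/103 207/103; -597/103 207/103 381/103]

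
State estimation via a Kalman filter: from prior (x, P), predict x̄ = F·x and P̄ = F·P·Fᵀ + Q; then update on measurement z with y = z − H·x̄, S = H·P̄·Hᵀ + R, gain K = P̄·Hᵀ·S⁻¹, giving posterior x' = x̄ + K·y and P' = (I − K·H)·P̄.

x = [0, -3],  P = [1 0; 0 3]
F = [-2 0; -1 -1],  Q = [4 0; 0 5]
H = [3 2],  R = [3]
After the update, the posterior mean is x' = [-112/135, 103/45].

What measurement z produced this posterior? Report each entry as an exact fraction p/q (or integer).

x̄ = F·x = [0, 3]
P̄ = F·P·Fᵀ + Q = [8 2; 2 9]
S = H·P̄·Hᵀ + R = [135]
K = P̄·Hᵀ·S⁻¹ = [28/135; 8/45]
x' − x̄ = [-112/135, -32/45] = K·y
y = (KᵀK)⁻¹·Kᵀ·(x' − x̄) = [-4]
z = y + H·x̄ = [-4] + [6] = [2]

z = [2]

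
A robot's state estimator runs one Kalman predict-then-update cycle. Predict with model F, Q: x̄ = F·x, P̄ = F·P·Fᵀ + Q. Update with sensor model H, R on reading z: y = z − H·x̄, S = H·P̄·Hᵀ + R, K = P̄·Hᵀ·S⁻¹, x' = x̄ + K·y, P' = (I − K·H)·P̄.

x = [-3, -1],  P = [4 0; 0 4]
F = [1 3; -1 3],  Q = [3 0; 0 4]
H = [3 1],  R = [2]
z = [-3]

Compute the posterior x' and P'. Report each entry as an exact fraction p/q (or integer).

x' = [-267/125, 84/25]
P' = [954/625 -508/125; -508/125 316/25]

x̄ = F·x = [-6, 0]
P̄ = F·P·Fᵀ + Q = [43 32; 32 44]
y = z − H·x̄ = [15]
S = H·P̄·Hᵀ + R = [625]
K = P̄·Hᵀ·S⁻¹ = [161/625; 28/125]
x' = x̄ + K·y = [-267/125, 84/25]
P' = (I − K·H)·P̄ = [954/625 -508/125; -508/125 316/25]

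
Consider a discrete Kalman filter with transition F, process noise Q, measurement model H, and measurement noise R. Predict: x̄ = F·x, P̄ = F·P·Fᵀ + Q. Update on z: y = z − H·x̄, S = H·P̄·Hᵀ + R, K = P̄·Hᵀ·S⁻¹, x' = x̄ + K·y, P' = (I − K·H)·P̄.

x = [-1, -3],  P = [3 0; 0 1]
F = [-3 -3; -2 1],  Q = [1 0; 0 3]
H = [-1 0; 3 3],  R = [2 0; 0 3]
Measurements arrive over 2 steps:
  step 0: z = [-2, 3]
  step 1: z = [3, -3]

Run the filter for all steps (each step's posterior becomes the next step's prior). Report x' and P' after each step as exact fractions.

step 0: x' = [2578/819, -608/273], P' = [1138/819 -362/273; -362/273 289/182]
step 1: x' = [-356195/163221, 53075/54407], P' = [202594/163221 -198746/163221; -198746/163221 82742/54407]

step 0: x̄ = F·x = [12, -1]
step 0: P̄ = F·P·Fᵀ + Q = [37 15; 15 16]
step 0: y = z − H·x̄ = [10, -30]
step 0: S = H·P̄·Hᵀ + R = [39 -156; -156 750]
step 0: K = P̄·Hᵀ·S⁻¹ = [-569/819 4/63; 181/273 11/42]
step 0: x' = x̄ + K·y = [2578/819, -608/273]
step 0: P' = (I − K·H)·P̄ = [1138/819 -362/273; -362/273 289/182]
step 1: x̄ = F·x = [-58/21, -6980/819]
step 1: P̄ = F·P·Fᵀ + Q = [55/14 -17/42; -17/42 25307/1638]
step 1: y = z − H·x̄ = [5/21, 8423/273]
step 1: S = H·P̄·Hᵀ + R = [83/14 -74/7; -74/7 15481/91]
step 1: K = P̄·Hᵀ·S⁻¹ = [-101297/163221 3848/163221; 99373/163221 49480/163221]
step 1: x' = x̄ + K·y = [-356195/163221, 53075/54407]
step 1: P' = (I − K·H)·P̄ = [202594/163221 -198746/163221; -198746/163221 82742/54407]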